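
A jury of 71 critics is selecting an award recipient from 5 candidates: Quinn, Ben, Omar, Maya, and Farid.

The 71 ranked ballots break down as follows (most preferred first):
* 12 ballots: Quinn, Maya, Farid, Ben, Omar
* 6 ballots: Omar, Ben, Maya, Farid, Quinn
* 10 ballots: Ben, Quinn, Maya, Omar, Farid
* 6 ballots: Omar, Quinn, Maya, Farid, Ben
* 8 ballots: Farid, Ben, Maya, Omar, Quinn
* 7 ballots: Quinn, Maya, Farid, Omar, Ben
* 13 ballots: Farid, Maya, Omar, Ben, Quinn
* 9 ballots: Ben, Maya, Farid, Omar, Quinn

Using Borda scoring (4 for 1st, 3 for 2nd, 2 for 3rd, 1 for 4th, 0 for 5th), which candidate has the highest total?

Quinn: 12×4 + 6×0 + 10×3 + 6×3 + 8×0 + 7×4 + 13×0 + 9×0 = 124
Ben: 12×1 + 6×3 + 10×4 + 6×0 + 8×3 + 7×0 + 13×1 + 9×4 = 143
Omar: 12×0 + 6×4 + 10×1 + 6×4 + 8×1 + 7×1 + 13×2 + 9×1 = 108
Maya: 12×3 + 6×2 + 10×2 + 6×2 + 8×2 + 7×3 + 13×3 + 9×3 = 183
Farid: 12×2 + 6×1 + 10×0 + 6×1 + 8×4 + 7×2 + 13×4 + 9×2 = 152

Maya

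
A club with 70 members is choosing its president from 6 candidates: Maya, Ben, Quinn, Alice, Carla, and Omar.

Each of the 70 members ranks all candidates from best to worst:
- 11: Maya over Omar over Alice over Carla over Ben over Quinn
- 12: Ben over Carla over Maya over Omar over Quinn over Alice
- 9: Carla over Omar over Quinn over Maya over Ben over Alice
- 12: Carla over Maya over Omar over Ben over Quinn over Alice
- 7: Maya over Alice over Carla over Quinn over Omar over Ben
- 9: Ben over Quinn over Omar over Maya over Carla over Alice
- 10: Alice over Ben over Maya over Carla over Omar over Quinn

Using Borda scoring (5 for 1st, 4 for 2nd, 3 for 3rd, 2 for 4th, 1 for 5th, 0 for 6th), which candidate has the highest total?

Maya

Maya: 11×5 + 12×3 + 9×2 + 12×4 + 7×5 + 9×2 + 10×3 = 240
Ben: 11×1 + 12×5 + 9×1 + 12×2 + 7×0 + 9×5 + 10×4 = 189
Quinn: 11×0 + 12×1 + 9×3 + 12×1 + 7×2 + 9×4 + 10×0 = 101
Alice: 11×3 + 12×0 + 9×0 + 12×0 + 7×4 + 9×0 + 10×5 = 111
Carla: 11×2 + 12×4 + 9×5 + 12×5 + 7×3 + 9×1 + 10×2 = 225
Omar: 11×4 + 12×2 + 9×4 + 12×3 + 7×1 + 9×3 + 10×1 = 184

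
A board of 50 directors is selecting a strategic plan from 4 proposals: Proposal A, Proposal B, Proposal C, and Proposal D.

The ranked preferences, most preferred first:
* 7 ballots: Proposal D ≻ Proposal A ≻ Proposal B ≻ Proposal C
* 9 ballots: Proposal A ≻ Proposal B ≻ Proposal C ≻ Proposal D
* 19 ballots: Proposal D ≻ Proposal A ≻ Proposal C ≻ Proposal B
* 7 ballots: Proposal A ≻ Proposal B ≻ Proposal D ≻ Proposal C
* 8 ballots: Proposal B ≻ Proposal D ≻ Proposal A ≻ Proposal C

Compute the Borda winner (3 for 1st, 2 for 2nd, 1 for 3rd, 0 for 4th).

Proposal A

Proposal A: 7×2 + 9×3 + 19×2 + 7×3 + 8×1 = 108
Proposal B: 7×1 + 9×2 + 19×0 + 7×2 + 8×3 = 63
Proposal C: 7×0 + 9×1 + 19×1 + 7×0 + 8×0 = 28
Proposal D: 7×3 + 9×0 + 19×3 + 7×1 + 8×2 = 101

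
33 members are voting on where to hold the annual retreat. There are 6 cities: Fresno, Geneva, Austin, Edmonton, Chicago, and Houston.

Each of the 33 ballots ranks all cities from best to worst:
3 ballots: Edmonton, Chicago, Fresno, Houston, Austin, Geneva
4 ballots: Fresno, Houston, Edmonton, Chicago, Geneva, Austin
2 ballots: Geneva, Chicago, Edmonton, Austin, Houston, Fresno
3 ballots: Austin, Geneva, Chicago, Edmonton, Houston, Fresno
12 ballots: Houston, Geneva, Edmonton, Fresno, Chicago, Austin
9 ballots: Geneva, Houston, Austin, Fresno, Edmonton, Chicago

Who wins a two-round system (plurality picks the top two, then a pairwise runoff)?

Houston

Round 1 first-place votes: Fresno 4, Geneva 11, Austin 3, Edmonton 3, Chicago 0, Houston 12. Houston and Geneva advance.
Runoff: Houston is ranked above Geneva on 19 ballots, Geneva above Houston on 14.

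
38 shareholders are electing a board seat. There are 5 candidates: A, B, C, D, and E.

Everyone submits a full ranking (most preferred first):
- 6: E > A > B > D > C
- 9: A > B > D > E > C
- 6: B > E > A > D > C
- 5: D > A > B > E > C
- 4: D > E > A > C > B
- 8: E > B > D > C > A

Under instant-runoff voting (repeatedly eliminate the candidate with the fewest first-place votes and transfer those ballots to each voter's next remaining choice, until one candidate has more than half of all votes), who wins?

E

Round 1: A 9, B 6, C 0, D 9, E 14. C eliminated.
Round 2: A 9, B 6, D 9, E 14. B eliminated.
Round 3: A 9, D 9, E 20. E has a majority (≥20).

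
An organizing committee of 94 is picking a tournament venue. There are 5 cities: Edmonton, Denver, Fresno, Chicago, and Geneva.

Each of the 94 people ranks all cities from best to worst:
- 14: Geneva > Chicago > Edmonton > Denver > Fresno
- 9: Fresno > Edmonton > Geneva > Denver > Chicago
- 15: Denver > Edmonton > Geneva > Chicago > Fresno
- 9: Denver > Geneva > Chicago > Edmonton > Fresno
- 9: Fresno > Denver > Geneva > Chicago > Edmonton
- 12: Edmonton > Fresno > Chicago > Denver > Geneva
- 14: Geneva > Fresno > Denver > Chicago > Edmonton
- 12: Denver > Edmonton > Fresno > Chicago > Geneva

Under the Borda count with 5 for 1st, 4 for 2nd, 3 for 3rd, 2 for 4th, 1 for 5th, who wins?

Edmonton: 14×3 + 9×4 + 15×4 + 9×2 + 9×1 + 12×5 + 14×1 + 12×4 = 287
Denver: 14×2 + 9×2 + 15×5 + 9×5 + 9×4 + 12×2 + 14×3 + 12×5 = 328
Fresno: 14×1 + 9×5 + 15×1 + 9×1 + 9×5 + 12×4 + 14×4 + 12×3 = 268
Chicago: 14×4 + 9×1 + 15×2 + 9×3 + 9×2 + 12×3 + 14×2 + 12×2 = 228
Geneva: 14×5 + 9×3 + 15×3 + 9×4 + 9×3 + 12×1 + 14×5 + 12×1 = 299

Denver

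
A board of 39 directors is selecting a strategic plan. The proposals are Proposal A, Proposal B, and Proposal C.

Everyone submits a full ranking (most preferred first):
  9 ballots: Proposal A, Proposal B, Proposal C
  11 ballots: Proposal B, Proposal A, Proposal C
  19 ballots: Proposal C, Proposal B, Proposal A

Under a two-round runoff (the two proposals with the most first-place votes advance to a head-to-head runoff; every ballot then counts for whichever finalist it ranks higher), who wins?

Round 1 first-place votes: Proposal A 9, Proposal B 11, Proposal C 19. Proposal C and Proposal B advance.
Runoff: Proposal C is ranked above Proposal B on 19 ballots, Proposal B above Proposal C on 20.

Proposal B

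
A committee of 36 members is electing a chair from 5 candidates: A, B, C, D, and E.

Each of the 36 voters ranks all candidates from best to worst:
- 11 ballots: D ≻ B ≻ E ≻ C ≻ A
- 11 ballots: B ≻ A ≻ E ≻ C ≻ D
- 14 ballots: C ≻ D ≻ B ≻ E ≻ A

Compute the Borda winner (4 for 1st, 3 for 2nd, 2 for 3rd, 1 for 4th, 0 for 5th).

B

A: 11×0 + 11×3 + 14×0 = 33
B: 11×3 + 11×4 + 14×2 = 105
C: 11×1 + 11×1 + 14×4 = 78
D: 11×4 + 11×0 + 14×3 = 86
E: 11×2 + 11×2 + 14×1 = 58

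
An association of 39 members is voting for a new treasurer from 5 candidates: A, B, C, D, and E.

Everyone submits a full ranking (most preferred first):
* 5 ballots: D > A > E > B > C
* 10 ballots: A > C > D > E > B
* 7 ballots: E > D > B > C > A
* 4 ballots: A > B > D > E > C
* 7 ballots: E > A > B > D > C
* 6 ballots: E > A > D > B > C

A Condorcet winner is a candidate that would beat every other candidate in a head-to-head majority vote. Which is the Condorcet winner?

E

E vs A: 20–19
E vs B: 35–4
E vs C: 29–10
E vs D: 20–19
E beats every other candidate.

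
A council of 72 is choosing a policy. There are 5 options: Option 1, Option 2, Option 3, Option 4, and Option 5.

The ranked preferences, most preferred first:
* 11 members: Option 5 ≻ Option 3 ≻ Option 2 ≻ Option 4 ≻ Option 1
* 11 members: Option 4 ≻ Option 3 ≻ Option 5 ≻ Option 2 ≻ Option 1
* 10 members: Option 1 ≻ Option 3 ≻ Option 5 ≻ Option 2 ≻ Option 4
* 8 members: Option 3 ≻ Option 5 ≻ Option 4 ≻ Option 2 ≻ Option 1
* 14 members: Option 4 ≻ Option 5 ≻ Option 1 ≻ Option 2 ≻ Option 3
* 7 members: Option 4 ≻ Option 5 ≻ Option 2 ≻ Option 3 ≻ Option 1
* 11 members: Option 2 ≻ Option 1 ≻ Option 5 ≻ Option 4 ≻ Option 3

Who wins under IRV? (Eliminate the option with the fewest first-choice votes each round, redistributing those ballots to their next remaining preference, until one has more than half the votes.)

Round 1: Option 1 10, Option 2 11, Option 3 8, Option 4 32, Option 5 11. Option 3 eliminated.
Round 2: Option 1 10, Option 2 11, Option 4 32, Option 5 19. Option 1 eliminated.
Round 3: Option 2 11, Option 4 32, Option 5 29. Option 2 eliminated.
Round 4: Option 4 32, Option 5 40. Option 5 has a majority (≥37).

Option 5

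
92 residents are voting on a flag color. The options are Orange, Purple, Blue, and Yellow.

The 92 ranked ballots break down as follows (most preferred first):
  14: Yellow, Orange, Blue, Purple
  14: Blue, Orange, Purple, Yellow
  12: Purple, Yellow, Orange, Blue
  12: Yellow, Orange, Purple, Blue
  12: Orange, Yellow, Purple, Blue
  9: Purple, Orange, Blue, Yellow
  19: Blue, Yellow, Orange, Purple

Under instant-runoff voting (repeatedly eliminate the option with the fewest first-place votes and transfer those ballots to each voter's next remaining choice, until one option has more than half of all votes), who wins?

Round 1: Orange 12, Purple 21, Blue 33, Yellow 26. Orange eliminated.
Round 2: Purple 21, Blue 33, Yellow 38. Purple eliminated.
Round 3: Blue 42, Yellow 50. Yellow has a majority (≥47).

Yellow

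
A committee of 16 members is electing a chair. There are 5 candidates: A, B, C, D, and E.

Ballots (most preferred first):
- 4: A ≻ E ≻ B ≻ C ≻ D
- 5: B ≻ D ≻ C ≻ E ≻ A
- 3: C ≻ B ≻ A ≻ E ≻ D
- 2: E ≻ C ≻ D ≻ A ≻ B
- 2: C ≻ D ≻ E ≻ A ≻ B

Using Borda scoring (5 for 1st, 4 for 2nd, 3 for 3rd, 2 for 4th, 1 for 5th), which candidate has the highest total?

A: 4×5 + 5×1 + 3×3 + 2×2 + 2×2 = 42
B: 4×3 + 5×5 + 3×4 + 2×1 + 2×1 = 53
C: 4×2 + 5×3 + 3×5 + 2×4 + 2×5 = 56
D: 4×1 + 5×4 + 3×1 + 2×3 + 2×4 = 41
E: 4×4 + 5×2 + 3×2 + 2×5 + 2×3 = 48

C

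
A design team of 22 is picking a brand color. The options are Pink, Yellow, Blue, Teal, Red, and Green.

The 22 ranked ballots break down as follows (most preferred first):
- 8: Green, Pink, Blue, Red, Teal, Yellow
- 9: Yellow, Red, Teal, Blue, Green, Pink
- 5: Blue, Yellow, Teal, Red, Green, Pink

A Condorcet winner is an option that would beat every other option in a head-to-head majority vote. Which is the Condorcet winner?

Blue

Blue vs Pink: 14–8
Blue vs Yellow: 13–9
Blue vs Teal: 13–9
Blue vs Red: 13–9
Blue vs Green: 14–8
Blue beats every other option.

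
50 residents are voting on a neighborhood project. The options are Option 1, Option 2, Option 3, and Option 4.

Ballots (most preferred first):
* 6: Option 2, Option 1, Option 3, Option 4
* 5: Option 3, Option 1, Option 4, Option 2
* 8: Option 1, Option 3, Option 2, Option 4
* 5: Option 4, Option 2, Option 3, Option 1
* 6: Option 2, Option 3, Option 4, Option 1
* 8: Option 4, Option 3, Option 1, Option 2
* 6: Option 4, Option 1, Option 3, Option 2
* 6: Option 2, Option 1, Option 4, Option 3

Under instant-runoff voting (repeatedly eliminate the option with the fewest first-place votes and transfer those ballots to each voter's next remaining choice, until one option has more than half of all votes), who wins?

Round 1: Option 1 8, Option 2 18, Option 3 5, Option 4 19. Option 3 eliminated.
Round 2: Option 1 13, Option 2 18, Option 4 19. Option 1 eliminated.
Round 3: Option 2 26, Option 4 24. Option 2 has a majority (≥26).

Option 2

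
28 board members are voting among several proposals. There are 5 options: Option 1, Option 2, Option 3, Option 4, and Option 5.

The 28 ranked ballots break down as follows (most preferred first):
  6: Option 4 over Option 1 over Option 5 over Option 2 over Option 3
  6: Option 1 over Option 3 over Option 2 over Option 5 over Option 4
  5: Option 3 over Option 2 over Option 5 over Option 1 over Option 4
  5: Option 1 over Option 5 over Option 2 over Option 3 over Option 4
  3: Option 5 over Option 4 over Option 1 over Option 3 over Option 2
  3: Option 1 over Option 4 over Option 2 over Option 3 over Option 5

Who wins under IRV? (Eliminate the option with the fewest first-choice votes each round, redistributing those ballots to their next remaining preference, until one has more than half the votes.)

Round 1: Option 1 14, Option 2 0, Option 3 5, Option 4 6, Option 5 3. Option 2 eliminated.
Round 2: Option 1 14, Option 3 5, Option 4 6, Option 5 3. Option 5 eliminated.
Round 3: Option 1 14, Option 3 5, Option 4 9. Option 3 eliminated.
Round 4: Option 1 19, Option 4 9. Option 1 has a majority (≥15).

Option 1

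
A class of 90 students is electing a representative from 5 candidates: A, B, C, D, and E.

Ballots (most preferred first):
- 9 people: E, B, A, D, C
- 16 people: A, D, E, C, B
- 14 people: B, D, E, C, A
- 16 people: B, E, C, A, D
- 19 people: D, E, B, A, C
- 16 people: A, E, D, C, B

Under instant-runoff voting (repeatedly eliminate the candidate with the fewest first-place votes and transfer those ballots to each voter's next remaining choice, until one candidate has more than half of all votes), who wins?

B

Round 1: A 32, B 30, C 0, D 19, E 9. C eliminated.
Round 2: A 32, B 30, D 19, E 9. E eliminated.
Round 3: A 32, B 39, D 19. D eliminated.
Round 4: A 32, B 58. B has a majority (≥46).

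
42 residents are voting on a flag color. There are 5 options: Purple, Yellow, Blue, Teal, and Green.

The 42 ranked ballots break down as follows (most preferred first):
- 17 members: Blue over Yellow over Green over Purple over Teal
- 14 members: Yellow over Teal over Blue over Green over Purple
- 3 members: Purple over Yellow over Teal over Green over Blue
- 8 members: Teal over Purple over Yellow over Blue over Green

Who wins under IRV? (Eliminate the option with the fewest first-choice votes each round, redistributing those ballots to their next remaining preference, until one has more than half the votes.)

Round 1: Purple 3, Yellow 14, Blue 17, Teal 8, Green 0. Green eliminated.
Round 2: Purple 3, Yellow 14, Blue 17, Teal 8. Purple eliminated.
Round 3: Yellow 17, Blue 17, Teal 8. Teal eliminated.
Round 4: Yellow 25, Blue 17. Yellow has a majority (≥22).

Yellow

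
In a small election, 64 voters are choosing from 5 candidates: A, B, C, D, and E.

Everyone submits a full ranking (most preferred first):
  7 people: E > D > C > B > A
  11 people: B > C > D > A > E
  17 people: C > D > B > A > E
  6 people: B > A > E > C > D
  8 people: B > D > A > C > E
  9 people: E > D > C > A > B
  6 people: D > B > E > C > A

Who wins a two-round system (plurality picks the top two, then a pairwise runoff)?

C

Round 1 first-place votes: A 0, B 25, C 17, D 6, E 16. B and C advance.
Runoff: B is ranked above C on 31 ballots, C above B on 33.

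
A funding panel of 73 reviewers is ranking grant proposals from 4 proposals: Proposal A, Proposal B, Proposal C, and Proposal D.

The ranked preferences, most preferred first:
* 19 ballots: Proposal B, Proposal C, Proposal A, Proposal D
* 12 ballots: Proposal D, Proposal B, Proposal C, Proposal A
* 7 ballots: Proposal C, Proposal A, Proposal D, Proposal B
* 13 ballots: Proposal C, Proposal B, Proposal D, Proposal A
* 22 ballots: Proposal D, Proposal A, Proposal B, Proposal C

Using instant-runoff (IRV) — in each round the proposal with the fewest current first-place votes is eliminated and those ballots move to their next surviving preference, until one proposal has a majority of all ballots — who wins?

Proposal C

Round 1: Proposal A 0, Proposal B 19, Proposal C 20, Proposal D 34. Proposal A eliminated.
Round 2: Proposal B 19, Proposal C 20, Proposal D 34. Proposal B eliminated.
Round 3: Proposal C 39, Proposal D 34. Proposal C has a majority (≥37).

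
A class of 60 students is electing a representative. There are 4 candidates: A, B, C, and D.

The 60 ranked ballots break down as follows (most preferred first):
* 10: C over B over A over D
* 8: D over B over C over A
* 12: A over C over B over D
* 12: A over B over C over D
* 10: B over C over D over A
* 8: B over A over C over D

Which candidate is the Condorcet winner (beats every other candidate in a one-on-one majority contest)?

B vs A: 36–24
B vs C: 38–22
B vs D: 52–8
B beats every other candidate.

B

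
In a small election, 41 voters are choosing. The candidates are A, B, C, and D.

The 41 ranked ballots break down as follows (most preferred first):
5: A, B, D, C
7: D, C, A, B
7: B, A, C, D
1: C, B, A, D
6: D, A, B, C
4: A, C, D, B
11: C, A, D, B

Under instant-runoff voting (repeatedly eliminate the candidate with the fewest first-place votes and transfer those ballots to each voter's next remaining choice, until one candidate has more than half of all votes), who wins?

Round 1: A 9, B 7, C 12, D 13. B eliminated.
Round 2: A 16, C 12, D 13. C eliminated.
Round 3: A 28, D 13. A has a majority (≥21).

A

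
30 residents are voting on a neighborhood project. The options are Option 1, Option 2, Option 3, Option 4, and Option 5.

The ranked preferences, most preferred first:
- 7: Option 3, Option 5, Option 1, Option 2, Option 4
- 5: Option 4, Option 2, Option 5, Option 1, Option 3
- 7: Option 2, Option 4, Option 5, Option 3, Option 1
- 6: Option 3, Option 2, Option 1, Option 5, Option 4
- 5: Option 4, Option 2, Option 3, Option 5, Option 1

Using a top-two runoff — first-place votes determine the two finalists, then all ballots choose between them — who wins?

Round 1 first-place votes: Option 1 0, Option 2 7, Option 3 13, Option 4 10, Option 5 0. Option 3 and Option 4 advance.
Runoff: Option 3 is ranked above Option 4 on 13 ballots, Option 4 above Option 3 on 17.

Option 4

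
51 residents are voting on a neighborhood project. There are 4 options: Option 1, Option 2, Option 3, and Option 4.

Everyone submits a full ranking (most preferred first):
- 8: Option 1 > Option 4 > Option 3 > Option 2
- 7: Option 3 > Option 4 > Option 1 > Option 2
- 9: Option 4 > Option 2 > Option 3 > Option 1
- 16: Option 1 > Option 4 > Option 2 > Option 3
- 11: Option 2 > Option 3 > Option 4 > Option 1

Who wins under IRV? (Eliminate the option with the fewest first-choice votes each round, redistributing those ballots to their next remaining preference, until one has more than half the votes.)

Round 1: Option 1 24, Option 2 11, Option 3 7, Option 4 9. Option 3 eliminated.
Round 2: Option 1 24, Option 2 11, Option 4 16. Option 2 eliminated.
Round 3: Option 1 24, Option 4 27. Option 4 has a majority (≥26).

Option 4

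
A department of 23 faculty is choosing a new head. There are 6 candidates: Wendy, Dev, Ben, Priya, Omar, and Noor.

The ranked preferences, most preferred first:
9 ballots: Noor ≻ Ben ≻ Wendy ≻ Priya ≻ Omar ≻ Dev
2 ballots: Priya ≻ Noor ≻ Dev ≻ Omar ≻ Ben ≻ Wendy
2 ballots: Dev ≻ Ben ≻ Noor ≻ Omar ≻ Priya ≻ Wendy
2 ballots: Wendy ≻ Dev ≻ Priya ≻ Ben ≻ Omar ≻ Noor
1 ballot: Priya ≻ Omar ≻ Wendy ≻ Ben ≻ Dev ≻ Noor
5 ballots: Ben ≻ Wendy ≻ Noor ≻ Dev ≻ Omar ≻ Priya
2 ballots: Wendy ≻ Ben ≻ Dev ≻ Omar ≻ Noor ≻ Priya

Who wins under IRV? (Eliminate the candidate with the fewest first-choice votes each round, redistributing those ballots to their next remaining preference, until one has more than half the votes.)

Round 1: Wendy 4, Dev 2, Ben 5, Priya 3, Omar 0, Noor 9. Omar eliminated.
Round 2: Wendy 4, Dev 2, Ben 5, Priya 3, Noor 9. Dev eliminated.
Round 3: Wendy 4, Ben 7, Priya 3, Noor 9. Priya eliminated.
Round 4: Wendy 5, Ben 7, Noor 11. Wendy eliminated.
Round 5: Ben 12, Noor 11. Ben has a majority (≥12).

Ben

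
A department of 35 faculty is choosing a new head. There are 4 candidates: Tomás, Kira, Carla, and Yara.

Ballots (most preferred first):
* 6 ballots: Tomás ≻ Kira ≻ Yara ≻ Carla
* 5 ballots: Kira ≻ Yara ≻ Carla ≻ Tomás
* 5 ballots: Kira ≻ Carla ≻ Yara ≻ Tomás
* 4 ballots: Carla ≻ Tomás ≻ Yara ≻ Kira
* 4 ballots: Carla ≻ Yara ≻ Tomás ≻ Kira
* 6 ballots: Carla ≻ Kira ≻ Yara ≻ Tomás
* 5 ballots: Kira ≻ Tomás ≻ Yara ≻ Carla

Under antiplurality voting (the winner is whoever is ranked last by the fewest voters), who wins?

Last-place votes: Tomás 16, Kira 8, Carla 11, Yara 0.

Yara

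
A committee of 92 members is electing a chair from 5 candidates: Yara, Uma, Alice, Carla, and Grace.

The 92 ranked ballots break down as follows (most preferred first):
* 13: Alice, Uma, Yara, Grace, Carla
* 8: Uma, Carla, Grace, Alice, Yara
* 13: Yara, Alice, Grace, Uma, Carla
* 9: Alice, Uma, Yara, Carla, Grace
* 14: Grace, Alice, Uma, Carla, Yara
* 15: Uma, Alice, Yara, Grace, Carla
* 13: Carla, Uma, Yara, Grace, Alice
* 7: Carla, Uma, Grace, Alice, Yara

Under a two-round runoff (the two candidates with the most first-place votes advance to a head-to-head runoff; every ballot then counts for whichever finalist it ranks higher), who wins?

Alice

Round 1 first-place votes: Yara 13, Uma 23, Alice 22, Carla 20, Grace 14. Uma and Alice advance.
Runoff: Uma is ranked above Alice on 43 ballots, Alice above Uma on 49.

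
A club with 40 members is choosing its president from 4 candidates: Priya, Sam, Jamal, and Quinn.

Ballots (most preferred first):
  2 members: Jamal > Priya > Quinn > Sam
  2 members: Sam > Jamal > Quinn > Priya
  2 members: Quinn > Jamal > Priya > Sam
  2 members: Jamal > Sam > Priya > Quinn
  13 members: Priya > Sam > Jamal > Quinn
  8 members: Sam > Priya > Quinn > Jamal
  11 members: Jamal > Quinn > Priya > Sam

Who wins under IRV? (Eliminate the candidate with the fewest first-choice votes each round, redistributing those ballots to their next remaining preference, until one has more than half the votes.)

Priya

Round 1: Priya 13, Sam 10, Jamal 15, Quinn 2. Quinn eliminated.
Round 2: Priya 13, Sam 10, Jamal 17. Sam eliminated.
Round 3: Priya 21, Jamal 19. Priya has a majority (≥21).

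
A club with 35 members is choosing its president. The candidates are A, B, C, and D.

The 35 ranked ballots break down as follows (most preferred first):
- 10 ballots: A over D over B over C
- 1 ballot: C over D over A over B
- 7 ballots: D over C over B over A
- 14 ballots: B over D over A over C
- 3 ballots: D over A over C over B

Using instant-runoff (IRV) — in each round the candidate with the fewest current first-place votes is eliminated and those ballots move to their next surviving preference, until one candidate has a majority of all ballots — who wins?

Round 1: A 10, B 14, C 1, D 10. C eliminated.
Round 2: A 10, B 14, D 11. A eliminated.
Round 3: B 14, D 21. D has a majority (≥18).

D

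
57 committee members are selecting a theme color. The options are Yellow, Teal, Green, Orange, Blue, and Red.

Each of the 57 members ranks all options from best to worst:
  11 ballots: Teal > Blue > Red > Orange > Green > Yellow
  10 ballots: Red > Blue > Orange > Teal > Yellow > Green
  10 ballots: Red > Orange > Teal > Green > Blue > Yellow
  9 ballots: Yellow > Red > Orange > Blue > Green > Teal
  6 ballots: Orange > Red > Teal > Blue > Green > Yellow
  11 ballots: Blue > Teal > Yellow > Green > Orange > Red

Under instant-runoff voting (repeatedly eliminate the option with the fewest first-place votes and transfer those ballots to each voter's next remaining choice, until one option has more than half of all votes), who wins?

Red

Round 1: Yellow 9, Teal 11, Green 0, Orange 6, Blue 11, Red 20. Green eliminated.
Round 2: Yellow 9, Teal 11, Orange 6, Blue 11, Red 20. Orange eliminated.
Round 3: Yellow 9, Teal 11, Blue 11, Red 26. Yellow eliminated.
Round 4: Teal 11, Blue 11, Red 35. Red has a majority (≥29).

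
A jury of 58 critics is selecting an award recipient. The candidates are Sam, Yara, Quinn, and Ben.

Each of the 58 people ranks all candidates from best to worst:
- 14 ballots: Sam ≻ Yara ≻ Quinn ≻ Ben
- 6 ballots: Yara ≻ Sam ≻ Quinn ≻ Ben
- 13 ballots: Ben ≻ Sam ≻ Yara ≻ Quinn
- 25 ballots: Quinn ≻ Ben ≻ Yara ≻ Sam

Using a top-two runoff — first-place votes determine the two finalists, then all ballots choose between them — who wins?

Sam

Round 1 first-place votes: Sam 14, Yara 6, Quinn 25, Ben 13. Quinn and Sam advance.
Runoff: Quinn is ranked above Sam on 25 ballots, Sam above Quinn on 33.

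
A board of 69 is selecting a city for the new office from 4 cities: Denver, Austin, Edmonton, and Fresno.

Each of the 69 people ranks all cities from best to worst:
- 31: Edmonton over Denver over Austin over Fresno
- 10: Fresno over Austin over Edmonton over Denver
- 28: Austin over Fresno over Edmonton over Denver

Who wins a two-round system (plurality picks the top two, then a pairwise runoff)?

Austin

Round 1 first-place votes: Denver 0, Austin 28, Edmonton 31, Fresno 10. Edmonton and Austin advance.
Runoff: Edmonton is ranked above Austin on 31 ballots, Austin above Edmonton on 38.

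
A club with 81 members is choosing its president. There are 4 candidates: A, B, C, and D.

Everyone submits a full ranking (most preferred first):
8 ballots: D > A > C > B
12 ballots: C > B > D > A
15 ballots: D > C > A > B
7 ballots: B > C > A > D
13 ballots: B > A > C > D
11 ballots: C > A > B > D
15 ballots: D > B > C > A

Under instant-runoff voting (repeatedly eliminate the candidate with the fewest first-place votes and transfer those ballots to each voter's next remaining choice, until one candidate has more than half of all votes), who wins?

C

Round 1: A 0, B 20, C 23, D 38. A eliminated.
Round 2: B 20, C 23, D 38. B eliminated.
Round 3: C 43, D 38. C has a majority (≥41).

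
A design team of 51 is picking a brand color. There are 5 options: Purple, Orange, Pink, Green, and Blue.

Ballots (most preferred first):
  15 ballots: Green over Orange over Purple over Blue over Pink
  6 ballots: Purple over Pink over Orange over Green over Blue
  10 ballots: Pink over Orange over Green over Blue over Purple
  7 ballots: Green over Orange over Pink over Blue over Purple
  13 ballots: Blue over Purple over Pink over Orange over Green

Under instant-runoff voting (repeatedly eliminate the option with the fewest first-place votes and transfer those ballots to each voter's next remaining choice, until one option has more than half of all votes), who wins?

Round 1: Purple 6, Orange 0, Pink 10, Green 22, Blue 13. Orange eliminated.
Round 2: Purple 6, Pink 10, Green 22, Blue 13. Purple eliminated.
Round 3: Pink 16, Green 22, Blue 13. Blue eliminated.
Round 4: Pink 29, Green 22. Pink has a majority (≥26).

Pink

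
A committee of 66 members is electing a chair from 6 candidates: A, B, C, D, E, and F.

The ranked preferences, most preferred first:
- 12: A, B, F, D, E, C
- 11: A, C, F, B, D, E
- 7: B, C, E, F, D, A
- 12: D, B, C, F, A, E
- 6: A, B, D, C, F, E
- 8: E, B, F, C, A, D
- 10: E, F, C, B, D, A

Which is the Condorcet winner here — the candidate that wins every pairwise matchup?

B vs A: 37–29
B vs C: 45–21
B vs D: 54–12
B vs E: 48–18
B vs F: 45–21
B beats every other candidate.

B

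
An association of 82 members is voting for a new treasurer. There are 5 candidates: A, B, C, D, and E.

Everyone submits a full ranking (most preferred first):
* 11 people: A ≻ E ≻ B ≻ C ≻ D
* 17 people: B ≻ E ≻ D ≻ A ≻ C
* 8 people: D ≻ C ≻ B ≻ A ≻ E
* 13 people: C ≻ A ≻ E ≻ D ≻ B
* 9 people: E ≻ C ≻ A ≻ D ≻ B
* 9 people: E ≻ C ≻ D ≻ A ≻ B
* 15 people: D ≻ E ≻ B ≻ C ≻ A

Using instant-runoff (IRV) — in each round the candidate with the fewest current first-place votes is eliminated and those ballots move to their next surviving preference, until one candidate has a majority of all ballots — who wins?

E

Round 1: A 11, B 17, C 13, D 23, E 18. A eliminated.
Round 2: B 17, C 13, D 23, E 29. C eliminated.
Round 3: B 17, D 23, E 42. E has a majority (≥42).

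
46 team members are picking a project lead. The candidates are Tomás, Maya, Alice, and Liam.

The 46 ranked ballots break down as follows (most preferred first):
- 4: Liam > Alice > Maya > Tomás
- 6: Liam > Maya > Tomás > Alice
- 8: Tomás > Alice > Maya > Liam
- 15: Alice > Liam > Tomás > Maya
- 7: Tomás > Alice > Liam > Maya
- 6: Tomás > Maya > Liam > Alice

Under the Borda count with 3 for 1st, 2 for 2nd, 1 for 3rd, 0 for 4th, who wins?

Tomás: 4×0 + 6×1 + 8×3 + 15×1 + 7×3 + 6×3 = 84
Maya: 4×1 + 6×2 + 8×1 + 15×0 + 7×0 + 6×2 = 36
Alice: 4×2 + 6×0 + 8×2 + 15×3 + 7×2 + 6×0 = 83
Liam: 4×3 + 6×3 + 8×0 + 15×2 + 7×1 + 6×1 = 73

Tomás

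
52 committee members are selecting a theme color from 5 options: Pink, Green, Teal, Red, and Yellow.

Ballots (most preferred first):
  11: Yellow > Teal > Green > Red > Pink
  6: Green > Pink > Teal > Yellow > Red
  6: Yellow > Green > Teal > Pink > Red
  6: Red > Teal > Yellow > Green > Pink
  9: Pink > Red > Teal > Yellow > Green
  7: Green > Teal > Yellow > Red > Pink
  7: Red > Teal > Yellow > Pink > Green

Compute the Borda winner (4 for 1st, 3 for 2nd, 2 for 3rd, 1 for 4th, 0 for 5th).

Pink: 11×0 + 6×3 + 6×1 + 6×0 + 9×4 + 7×0 + 7×1 = 67
Green: 11×2 + 6×4 + 6×3 + 6×1 + 9×0 + 7×4 + 7×0 = 98
Teal: 11×3 + 6×2 + 6×2 + 6×3 + 9×2 + 7×3 + 7×3 = 135
Red: 11×1 + 6×0 + 6×0 + 6×4 + 9×3 + 7×1 + 7×4 = 97
Yellow: 11×4 + 6×1 + 6×4 + 6×2 + 9×1 + 7×2 + 7×2 = 123

Teal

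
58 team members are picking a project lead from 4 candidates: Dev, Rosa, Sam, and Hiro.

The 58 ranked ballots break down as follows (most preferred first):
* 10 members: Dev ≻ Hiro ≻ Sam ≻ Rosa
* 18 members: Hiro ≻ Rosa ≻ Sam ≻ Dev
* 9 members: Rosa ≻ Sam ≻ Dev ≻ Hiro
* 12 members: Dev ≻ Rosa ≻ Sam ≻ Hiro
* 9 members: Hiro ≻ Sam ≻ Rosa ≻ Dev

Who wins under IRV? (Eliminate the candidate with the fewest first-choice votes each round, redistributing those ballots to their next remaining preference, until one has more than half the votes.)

Dev

Round 1: Dev 22, Rosa 9, Sam 0, Hiro 27. Sam eliminated.
Round 2: Dev 22, Rosa 9, Hiro 27. Rosa eliminated.
Round 3: Dev 31, Hiro 27. Dev has a majority (≥30).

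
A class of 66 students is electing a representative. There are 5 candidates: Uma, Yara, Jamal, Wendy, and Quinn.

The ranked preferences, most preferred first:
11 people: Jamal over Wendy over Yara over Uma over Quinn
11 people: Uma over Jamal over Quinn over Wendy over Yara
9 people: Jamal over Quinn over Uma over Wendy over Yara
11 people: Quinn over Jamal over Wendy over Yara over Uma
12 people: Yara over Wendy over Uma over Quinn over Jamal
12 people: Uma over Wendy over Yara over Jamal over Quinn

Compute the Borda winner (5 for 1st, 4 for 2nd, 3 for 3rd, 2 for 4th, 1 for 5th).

Jamal

Uma: 11×2 + 11×5 + 9×3 + 11×1 + 12×3 + 12×5 = 211
Yara: 11×3 + 11×1 + 9×1 + 11×2 + 12×5 + 12×3 = 171
Jamal: 11×5 + 11×4 + 9×5 + 11×4 + 12×1 + 12×2 = 224
Wendy: 11×4 + 11×2 + 9×2 + 11×3 + 12×4 + 12×4 = 213
Quinn: 11×1 + 11×3 + 9×4 + 11×5 + 12×2 + 12×1 = 171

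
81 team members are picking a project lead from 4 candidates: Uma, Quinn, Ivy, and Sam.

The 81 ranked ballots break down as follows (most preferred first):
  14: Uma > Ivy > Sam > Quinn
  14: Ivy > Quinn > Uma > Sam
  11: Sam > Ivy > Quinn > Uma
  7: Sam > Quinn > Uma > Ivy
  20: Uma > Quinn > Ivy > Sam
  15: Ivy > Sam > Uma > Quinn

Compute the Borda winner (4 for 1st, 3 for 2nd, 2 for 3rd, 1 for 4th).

Uma: 14×4 + 14×2 + 11×1 + 7×2 + 20×4 + 15×2 = 219
Quinn: 14×1 + 14×3 + 11×2 + 7×3 + 20×3 + 15×1 = 174
Ivy: 14×3 + 14×4 + 11×3 + 7×1 + 20×2 + 15×4 = 238
Sam: 14×2 + 14×1 + 11×4 + 7×4 + 20×1 + 15×3 = 179

Ivy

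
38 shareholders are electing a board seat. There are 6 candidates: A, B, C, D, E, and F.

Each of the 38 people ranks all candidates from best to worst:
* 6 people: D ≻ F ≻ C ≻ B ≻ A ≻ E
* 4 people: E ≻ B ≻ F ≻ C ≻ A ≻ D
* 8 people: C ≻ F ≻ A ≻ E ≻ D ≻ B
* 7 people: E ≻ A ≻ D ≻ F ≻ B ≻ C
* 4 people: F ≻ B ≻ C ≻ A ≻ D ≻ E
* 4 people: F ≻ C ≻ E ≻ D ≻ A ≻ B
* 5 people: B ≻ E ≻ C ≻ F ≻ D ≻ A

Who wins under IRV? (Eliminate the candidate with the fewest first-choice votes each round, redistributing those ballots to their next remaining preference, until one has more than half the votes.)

F

Round 1: A 0, B 5, C 8, D 6, E 11, F 8. A eliminated.
Round 2: B 5, C 8, D 6, E 11, F 8. B eliminated.
Round 3: C 8, D 6, E 16, F 8. D eliminated.
Round 4: C 8, E 16, F 14. C eliminated.
Round 5: E 16, F 22. F has a majority (≥20).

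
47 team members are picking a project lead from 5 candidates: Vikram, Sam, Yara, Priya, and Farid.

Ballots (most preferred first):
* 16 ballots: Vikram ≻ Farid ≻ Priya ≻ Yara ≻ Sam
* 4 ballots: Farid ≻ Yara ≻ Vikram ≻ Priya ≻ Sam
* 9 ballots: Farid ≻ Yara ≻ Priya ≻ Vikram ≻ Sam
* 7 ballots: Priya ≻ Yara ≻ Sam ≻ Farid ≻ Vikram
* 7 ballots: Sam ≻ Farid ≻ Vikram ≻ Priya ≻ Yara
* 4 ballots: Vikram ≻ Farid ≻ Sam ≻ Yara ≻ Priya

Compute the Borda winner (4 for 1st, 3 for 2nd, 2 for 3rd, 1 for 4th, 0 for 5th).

Farid

Vikram: 16×4 + 4×2 + 9×1 + 7×0 + 7×2 + 4×4 = 111
Sam: 16×0 + 4×0 + 9×0 + 7×2 + 7×4 + 4×2 = 50
Yara: 16×1 + 4×3 + 9×3 + 7×3 + 7×0 + 4×1 = 80
Priya: 16×2 + 4×1 + 9×2 + 7×4 + 7×1 + 4×0 = 89
Farid: 16×3 + 4×4 + 9×4 + 7×1 + 7×3 + 4×3 = 140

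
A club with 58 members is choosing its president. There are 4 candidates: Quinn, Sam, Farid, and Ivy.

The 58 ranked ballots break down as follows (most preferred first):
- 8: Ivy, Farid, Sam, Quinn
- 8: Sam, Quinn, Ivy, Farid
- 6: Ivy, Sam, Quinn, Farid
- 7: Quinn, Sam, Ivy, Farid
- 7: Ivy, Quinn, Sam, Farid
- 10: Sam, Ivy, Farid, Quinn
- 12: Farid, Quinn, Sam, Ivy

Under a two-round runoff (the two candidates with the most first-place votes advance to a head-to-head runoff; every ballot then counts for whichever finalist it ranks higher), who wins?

Round 1 first-place votes: Quinn 7, Sam 18, Farid 12, Ivy 21. Ivy and Sam advance.
Runoff: Ivy is ranked above Sam on 21 ballots, Sam above Ivy on 37.

Sam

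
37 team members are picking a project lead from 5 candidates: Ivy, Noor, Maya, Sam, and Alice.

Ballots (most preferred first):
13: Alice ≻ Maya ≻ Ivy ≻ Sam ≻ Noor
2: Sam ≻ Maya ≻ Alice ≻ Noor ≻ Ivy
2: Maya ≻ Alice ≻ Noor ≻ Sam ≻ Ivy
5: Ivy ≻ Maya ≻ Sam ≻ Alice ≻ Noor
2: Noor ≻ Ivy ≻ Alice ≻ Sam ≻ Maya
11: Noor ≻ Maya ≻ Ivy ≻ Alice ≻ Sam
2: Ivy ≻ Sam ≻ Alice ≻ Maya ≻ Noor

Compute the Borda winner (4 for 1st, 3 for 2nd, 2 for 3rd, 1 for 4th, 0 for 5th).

Maya

Ivy: 13×2 + 2×0 + 2×0 + 5×4 + 2×3 + 11×2 + 2×4 = 82
Noor: 13×0 + 2×1 + 2×2 + 5×0 + 2×4 + 11×4 + 2×0 = 58
Maya: 13×3 + 2×3 + 2×4 + 5×3 + 2×0 + 11×3 + 2×1 = 103
Sam: 13×1 + 2×4 + 2×1 + 5×2 + 2×1 + 11×0 + 2×3 = 41
Alice: 13×4 + 2×2 + 2×3 + 5×1 + 2×2 + 11×1 + 2×2 = 86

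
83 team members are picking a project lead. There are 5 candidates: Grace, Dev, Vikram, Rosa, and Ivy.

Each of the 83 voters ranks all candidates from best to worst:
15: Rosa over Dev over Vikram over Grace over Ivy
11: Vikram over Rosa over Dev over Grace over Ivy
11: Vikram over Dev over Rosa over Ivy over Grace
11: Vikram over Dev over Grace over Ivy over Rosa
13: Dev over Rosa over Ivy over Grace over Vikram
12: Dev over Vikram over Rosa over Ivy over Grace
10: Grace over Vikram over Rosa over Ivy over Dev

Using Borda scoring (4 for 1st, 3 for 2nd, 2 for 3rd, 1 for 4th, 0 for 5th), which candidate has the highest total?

Dev

Grace: 15×1 + 11×1 + 11×0 + 11×2 + 13×1 + 12×0 + 10×4 = 101
Dev: 15×3 + 11×2 + 11×3 + 11×3 + 13×4 + 12×4 + 10×0 = 233
Vikram: 15×2 + 11×4 + 11×4 + 11×4 + 13×0 + 12×3 + 10×3 = 228
Rosa: 15×4 + 11×3 + 11×2 + 11×0 + 13×3 + 12×2 + 10×2 = 198
Ivy: 15×0 + 11×0 + 11×1 + 11×1 + 13×2 + 12×1 + 10×1 = 70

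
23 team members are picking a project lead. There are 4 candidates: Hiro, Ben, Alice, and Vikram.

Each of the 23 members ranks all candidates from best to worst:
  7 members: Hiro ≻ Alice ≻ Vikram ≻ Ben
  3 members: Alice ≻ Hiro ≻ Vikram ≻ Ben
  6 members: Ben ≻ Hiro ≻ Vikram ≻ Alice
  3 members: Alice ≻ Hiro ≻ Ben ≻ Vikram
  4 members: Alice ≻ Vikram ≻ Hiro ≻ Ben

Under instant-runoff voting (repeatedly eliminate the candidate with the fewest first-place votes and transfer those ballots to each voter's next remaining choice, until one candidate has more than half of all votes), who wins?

Hiro

Round 1: Hiro 7, Ben 6, Alice 10, Vikram 0. Vikram eliminated.
Round 2: Hiro 7, Ben 6, Alice 10. Ben eliminated.
Round 3: Hiro 13, Alice 10. Hiro has a majority (≥12).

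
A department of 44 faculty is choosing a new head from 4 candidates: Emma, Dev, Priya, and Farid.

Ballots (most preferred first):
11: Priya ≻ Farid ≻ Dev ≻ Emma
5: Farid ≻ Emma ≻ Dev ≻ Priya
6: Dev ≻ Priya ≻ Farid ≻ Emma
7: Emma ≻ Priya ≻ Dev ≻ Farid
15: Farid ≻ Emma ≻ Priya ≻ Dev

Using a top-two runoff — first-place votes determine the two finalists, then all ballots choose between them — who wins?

Priya

Round 1 first-place votes: Emma 7, Dev 6, Priya 11, Farid 20. Farid and Priya advance.
Runoff: Farid is ranked above Priya on 20 ballots, Priya above Farid on 24.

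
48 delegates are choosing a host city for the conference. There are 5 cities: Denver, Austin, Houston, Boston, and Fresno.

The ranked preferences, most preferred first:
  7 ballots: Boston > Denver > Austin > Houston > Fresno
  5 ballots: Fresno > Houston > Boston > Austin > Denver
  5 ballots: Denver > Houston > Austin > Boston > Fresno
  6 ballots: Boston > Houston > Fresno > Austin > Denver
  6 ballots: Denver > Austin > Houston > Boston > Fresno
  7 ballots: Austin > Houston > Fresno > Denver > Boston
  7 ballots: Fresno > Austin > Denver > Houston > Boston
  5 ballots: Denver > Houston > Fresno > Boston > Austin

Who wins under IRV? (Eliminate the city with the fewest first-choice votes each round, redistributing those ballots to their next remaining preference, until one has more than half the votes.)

Round 1: Denver 16, Austin 7, Houston 0, Boston 13, Fresno 12. Houston eliminated.
Round 2: Denver 16, Austin 7, Boston 13, Fresno 12. Austin eliminated.
Round 3: Denver 16, Boston 13, Fresno 19. Boston eliminated.
Round 4: Denver 23, Fresno 25. Fresno has a majority (≥25).

Fresno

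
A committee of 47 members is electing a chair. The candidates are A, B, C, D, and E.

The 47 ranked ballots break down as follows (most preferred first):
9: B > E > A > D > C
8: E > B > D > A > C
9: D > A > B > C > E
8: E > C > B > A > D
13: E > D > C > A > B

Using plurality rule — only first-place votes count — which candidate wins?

First-place votes: A 0, B 9, C 0, D 9, E 29.

E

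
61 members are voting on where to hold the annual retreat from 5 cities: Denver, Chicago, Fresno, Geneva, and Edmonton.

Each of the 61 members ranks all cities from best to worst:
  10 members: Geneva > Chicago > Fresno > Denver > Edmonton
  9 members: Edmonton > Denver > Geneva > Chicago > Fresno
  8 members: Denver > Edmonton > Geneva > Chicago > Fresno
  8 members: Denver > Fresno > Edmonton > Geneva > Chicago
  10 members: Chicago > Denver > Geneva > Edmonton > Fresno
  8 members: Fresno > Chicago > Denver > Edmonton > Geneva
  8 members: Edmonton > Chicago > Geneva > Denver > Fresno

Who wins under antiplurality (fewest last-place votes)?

Last-place votes: Denver 0, Chicago 8, Fresno 35, Geneva 8, Edmonton 10.

Denver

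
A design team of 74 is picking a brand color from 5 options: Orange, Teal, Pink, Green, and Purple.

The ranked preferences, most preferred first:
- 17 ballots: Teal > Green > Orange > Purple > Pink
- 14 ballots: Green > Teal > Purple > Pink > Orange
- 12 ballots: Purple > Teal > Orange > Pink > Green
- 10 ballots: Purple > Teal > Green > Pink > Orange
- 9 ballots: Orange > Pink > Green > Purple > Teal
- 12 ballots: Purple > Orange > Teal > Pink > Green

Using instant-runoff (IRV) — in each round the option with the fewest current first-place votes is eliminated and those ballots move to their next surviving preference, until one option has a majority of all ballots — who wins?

Green

Round 1: Orange 9, Teal 17, Pink 0, Green 14, Purple 34. Pink eliminated.
Round 2: Orange 9, Teal 17, Green 14, Purple 34. Orange eliminated.
Round 3: Teal 17, Green 23, Purple 34. Teal eliminated.
Round 4: Green 40, Purple 34. Green has a majority (≥38).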